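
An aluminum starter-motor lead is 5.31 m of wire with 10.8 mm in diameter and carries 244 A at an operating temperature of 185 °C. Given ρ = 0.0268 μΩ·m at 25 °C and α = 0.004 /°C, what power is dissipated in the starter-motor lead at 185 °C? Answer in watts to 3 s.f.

ρ = 0.0268 μΩ·m = 2.68×10^-8 Ω·m
A = π(d/2)² = π(5.4000e-03 m)² = 9.161e-05 m²
R₍25₎ = ρL/A = (2.68×10^-8)(5.31)/(9.161e-05) = 0.001553 Ω
R₍185₎ = R₍25₎(1 + αΔT) = 0.001553 × (1 + 0.004×160) = 0.002548 Ω
P = I²R = (244)² × 0.002548 = 152 W

152 W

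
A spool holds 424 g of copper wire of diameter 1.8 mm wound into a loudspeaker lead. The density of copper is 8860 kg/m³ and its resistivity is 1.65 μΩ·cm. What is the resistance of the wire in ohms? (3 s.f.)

0.122 Ω

ρ = 1.65 μΩ·cm = 1.65×10^-8 Ω·m
A = π(d/2)² = π(9.0000e-04 m)² = 2.5447e-06 m²
L = m/(density·A) = 0.424/(8860×2.5447e-06) = 18.81 m
R = ρL/A = (1.65×10^-8)(18.81)/(2.5447e-06) = 0.122 Ω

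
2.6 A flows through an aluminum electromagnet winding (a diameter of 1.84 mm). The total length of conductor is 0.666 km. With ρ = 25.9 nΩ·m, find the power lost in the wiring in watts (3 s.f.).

43.9 W

ρ = 25.9 nΩ·m = 2.59×10^-8 Ω·m
A = π(d/2)² = π(9.2000e-04 m)² = 2.659e-06 m²
R = ρL/A = (2.59×10^-8)(666)/(2.659e-06) = 6.487 Ω
P = I²R = (2.6)² × 6.487 = 43.9 W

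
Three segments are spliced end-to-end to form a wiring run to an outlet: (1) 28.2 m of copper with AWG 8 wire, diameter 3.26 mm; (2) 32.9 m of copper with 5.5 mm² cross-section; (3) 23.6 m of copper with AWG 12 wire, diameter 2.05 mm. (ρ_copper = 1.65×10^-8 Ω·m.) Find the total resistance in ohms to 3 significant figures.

Seg 1: A = π(3.26/2 mm)² = π(1.6300e-03 m)² = 8.347e-06 m²
R_1 = (1.65×10^-8)(28.2)/(8.347e-06) = 0.05575 Ω
Seg 2: A = 5.5 mm² = 5.500e-06 m²
R_2 = (1.65×10^-8)(32.9)/(5.500e-06) = 0.0987 Ω
Seg 3: A = π(2.05/2 mm)² = π(1.0250e-03 m)² = 3.301e-06 m²
R_3 = (1.65×10^-8)(23.6)/(3.301e-06) = 0.118 Ω
R_total = R_1 + R_2 + R_3 = 0.272 Ω

0.272 Ω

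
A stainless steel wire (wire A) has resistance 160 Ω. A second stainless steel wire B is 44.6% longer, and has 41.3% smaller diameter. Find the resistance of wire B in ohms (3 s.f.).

R ∝ L/d², so R_B/R_A = (1 + 44.6/100) × (1 − 41.3/100)⁻²
= 1.446 × 2.902 = 4.197
R_B = 4.197 × 160 = 671 Ω

671 Ω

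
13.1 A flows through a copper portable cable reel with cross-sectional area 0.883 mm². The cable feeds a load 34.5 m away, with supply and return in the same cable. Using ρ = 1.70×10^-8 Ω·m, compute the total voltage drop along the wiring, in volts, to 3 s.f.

17.4 V

A = 0.883 mm² = 8.830e-07 m²
Total conductor length (both ways) L = 2 × 34.5 = 69 m
R = ρL/A = (1.70×10^-8)(69)/(8.830e-07) = 1.328 Ω
V = IR = 13.1 × 1.328 = 17.4 V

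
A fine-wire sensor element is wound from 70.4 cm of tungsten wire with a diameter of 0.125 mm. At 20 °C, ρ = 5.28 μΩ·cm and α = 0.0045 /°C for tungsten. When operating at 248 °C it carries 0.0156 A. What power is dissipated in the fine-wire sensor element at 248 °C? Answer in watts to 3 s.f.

ρ = 5.28 μΩ·cm = 5.28×10^-8 Ω·m
A = π(d/2)² = π(6.2500e-05 m)² = 1.227e-08 m²
R₍20₎ = ρL/A = (5.28×10^-8)(0.704)/(1.227e-08) = 3.029 Ω
R₍248₎ = R₍20₎(1 + αΔT) = 3.029 × (1 + 0.0045×228) = 6.137 Ω
P = I²R = (0.0156)² × 6.137 = 0.00149 W

0.00149 W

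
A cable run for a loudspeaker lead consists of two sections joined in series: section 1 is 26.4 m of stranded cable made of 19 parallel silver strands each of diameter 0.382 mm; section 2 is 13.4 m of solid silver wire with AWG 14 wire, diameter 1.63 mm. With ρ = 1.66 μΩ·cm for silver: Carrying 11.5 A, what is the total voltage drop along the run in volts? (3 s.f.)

3.54 V

ρ = 1.66 μΩ·cm = 1.66×10^-8 Ω·m
Section 1: A_strand = π(1.9100e-04)² = 1.146e-07 m²; R₁ = ρL/(N·A_s) = (1.66×10^-8)(26.4)/(19×1.146e-07) = 0.2013 Ω
Section 2: A = π(1.63/2 mm)² = π(8.1500e-04 m)² = 2.087e-06 m²
R₂ = (1.66×10^-8)(13.4)/(2.087e-06) = 0.1066 Ω
R = R₁ + R₂ = 0.3079 Ω
V = IR = 11.5 × 0.3079 = 3.54 V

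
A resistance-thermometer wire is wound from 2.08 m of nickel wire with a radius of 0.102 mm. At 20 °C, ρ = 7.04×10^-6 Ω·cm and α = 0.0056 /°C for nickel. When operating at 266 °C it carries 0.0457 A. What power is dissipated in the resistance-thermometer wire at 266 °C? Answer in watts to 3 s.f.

ρ = 7.04×10^-6 Ω·cm = 7.04×10^-8 Ω·m
A = πr² = π(1.0200e-04 m)² = 3.269e-08 m²
R₍20₎ = ρL/A = (7.04×10^-8)(2.08)/(3.269e-08) = 4.48 Ω
R₍266₎ = R₍20₎(1 + αΔT) = 4.48 × (1 + 0.0056×246) = 10.65 Ω
P = I²R = (0.0457)² × 10.65 = 0.0222 W

0.0222 W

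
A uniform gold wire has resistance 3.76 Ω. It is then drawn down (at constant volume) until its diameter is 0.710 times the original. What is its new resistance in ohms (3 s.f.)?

Volume constant ⇒ L' = L/r² with r = 0.71. R' = ρL'/A' = ρ(L/r²)/(πr²d₀²/4) = R/r⁴.
R' = 3.935 × 3.76 = 14.8 Ω

14.8 Ω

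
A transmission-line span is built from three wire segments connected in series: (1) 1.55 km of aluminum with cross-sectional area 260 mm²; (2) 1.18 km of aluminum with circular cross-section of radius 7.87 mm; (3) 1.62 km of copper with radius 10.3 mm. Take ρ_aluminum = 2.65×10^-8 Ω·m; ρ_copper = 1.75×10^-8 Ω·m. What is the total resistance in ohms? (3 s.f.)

Seg 1: A = 260 mm² = 2.600e-04 m²
R_1 = (2.65×10^-8)(1550)/(2.600e-04) = 0.158 Ω
Seg 2: A = πr² = π(7.8700e-03 m)² = 1.946e-04 m²
R_2 = (2.65×10^-8)(1180)/(1.946e-04) = 0.1607 Ω
Seg 3: A = πr² = π(1.0300e-02 m)² = 3.333e-04 m²
R_3 = (1.75×10^-8)(1620)/(3.333e-04) = 0.08506 Ω
R_total = R_1 + R_2 + R_3 = 0.404 Ω

0.404 Ω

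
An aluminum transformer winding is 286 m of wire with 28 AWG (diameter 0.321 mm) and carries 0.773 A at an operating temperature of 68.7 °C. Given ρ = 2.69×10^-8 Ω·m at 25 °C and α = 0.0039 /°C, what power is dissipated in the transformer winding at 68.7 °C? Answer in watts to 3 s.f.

A = π(0.321/2 mm)² = π(1.6050e-04 m)² = 8.093e-08 m²
R₍25₎ = ρL/A = (2.69×10^-8)(286)/(8.093e-08) = 95.06 Ω
R₍68.7₎ = R₍25₎(1 + αΔT) = 95.06 × (1 + 0.0039×43.7) = 111.3 Ω
P = I²R = (0.773)² × 111.3 = 66.5 W

66.5 W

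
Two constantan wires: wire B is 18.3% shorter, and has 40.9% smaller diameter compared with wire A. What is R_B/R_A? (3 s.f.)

R ∝ L/d², so R_B/R_A = (1 − 18.3/100) × (1 − 40.9/100)⁻²
= 0.817 × 2.863 = 2.34

2.34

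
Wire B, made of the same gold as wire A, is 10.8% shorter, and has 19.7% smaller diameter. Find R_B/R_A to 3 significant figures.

1.38

R ∝ L/d², so R_B/R_A = (1 − 10.8/100) × (1 − 19.7/100)⁻²
= 0.892 × 1.551 = 1.38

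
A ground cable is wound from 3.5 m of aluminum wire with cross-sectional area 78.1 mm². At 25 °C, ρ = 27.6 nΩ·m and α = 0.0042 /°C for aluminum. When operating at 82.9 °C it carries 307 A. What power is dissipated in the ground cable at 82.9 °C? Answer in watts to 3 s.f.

145 W

ρ = 27.6 nΩ·m = 2.76×10^-8 Ω·m
A = 78.1 mm² = 7.810e-05 m²
R₍25₎ = ρL/A = (2.76×10^-8)(3.5)/(7.810e-05) = 0.001237 Ω
R₍82.9₎ = R₍25₎(1 + αΔT) = 0.001237 × (1 + 0.0042×57.9) = 0.001538 Ω
P = I²R = (307)² × 0.001538 = 145 W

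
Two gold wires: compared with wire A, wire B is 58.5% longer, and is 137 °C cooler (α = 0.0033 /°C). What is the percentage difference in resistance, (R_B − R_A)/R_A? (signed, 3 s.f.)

-13.2%

R ∝ ρL/d² with ρ ∝ (1+αΔT), so R_B/R_A = (1 + 58.5/100) × (1 − 0.0033×137)
= 1.585 × 0.5479 = 0.8684
(R_B − R_A)/R_A = 0.8684 − 1 = -13.2%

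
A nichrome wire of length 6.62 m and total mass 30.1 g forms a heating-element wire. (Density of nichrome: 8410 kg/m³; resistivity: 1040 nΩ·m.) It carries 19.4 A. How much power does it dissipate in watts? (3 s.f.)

4790 W

ρ = 1040 nΩ·m = 1.04×10^-6 Ω·m
A = m/(density·L) = 0.0301/(8410×6.62) = 5.4065e-07 m²
R = ρL/A = (1.04×10^-6)(6.62)/(5.4065e-07) = 12.73 Ω
P = I²R = (19.4)² × 12.73 = 4790 W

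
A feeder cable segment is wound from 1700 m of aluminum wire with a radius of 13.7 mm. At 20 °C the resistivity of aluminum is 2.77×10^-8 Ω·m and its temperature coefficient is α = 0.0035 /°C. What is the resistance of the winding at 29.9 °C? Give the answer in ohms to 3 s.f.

A = πr² = π(1.3700e-02 m)² = 5.896e-04 m²
R₍20°C₎ = ρL/A = (2.77×10^-8)(1700)/(5.896e-04) = 0.07986 Ω
R = R₀(1 + αΔT) = 0.07986(1 + 0.0035×9.9) = 0.0826 Ω

0.0826 Ω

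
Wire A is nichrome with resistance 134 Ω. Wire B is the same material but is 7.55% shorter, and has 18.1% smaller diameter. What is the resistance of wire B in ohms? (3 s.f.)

185 Ω

R ∝ L/d², so R_B/R_A = (1 − 7.55/100) × (1 − 18.1/100)⁻²
= 0.9245 × 1.491 = 1.378
R_B = 1.378 × 134 = 185 Ω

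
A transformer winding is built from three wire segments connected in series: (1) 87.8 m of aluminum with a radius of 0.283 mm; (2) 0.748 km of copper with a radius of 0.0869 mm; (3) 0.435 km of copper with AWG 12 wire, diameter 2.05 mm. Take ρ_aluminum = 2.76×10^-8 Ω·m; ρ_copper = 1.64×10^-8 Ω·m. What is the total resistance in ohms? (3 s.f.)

529 Ω

Seg 1: A = πr² = π(2.8300e-04 m)² = 2.516e-07 m²
R_1 = (2.76×10^-8)(87.8)/(2.516e-07) = 9.631 Ω
Seg 2: A = πr² = π(8.6900e-05 m)² = 2.372e-08 m²
R_2 = (1.64×10^-8)(748)/(2.372e-08) = 517.1 Ω
Seg 3: A = π(2.05/2 mm)² = π(1.0250e-03 m)² = 3.301e-06 m²
R_3 = (1.64×10^-8)(435)/(3.301e-06) = 2.161 Ω
R_total = R_1 + R_2 + R_3 = 529 Ω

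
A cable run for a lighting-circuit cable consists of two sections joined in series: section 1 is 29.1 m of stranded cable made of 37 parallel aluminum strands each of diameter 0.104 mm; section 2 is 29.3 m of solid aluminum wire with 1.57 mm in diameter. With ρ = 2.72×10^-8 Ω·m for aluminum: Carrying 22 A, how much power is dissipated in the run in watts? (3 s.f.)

1420 W

Section 1: A_strand = π(5.2000e-05)² = 8.495e-09 m²; R₁ = ρL/(N·A_s) = (2.72×10^-8)(29.1)/(37×8.495e-09) = 2.518 Ω
Section 2: A = π(d/2)² = π(7.8500e-04 m)² = 1.936e-06 m²
R₂ = (2.72×10^-8)(29.3)/(1.936e-06) = 0.4117 Ω
R = R₁ + R₂ = 2.93 Ω
P = I²R = (22)² × 2.93 = 1420 W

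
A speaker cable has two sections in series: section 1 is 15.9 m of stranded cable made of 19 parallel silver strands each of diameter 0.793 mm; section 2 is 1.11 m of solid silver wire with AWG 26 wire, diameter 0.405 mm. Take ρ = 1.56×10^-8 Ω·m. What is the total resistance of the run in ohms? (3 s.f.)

Section 1: A_strand = π(3.9650e-04)² = 4.939e-07 m²; R₁ = ρL/(N·A_s) = (1.56×10^-8)(15.9)/(19×4.939e-07) = 0.02643 Ω
Section 2: A = π(0.405/2 mm)² = π(2.0250e-04 m)² = 1.288e-07 m²
R₂ = (1.56×10^-8)(1.11)/(1.288e-07) = 0.1344 Ω
R = R₁ + R₂ = 0.161 Ω

0.161 Ω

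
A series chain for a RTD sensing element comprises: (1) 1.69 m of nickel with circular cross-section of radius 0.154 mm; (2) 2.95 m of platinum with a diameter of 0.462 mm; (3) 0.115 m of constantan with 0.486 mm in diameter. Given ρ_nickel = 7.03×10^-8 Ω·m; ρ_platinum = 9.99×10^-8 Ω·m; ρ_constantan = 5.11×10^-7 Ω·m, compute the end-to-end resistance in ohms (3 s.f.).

Seg 1: A = πr² = π(1.5400e-04 m)² = 7.451e-08 m²
R_1 = (7.03×10^-8)(1.69)/(7.451e-08) = 1.595 Ω
Seg 2: A = π(d/2)² = π(2.3100e-04 m)² = 1.676e-07 m²
R_2 = (9.99×10^-8)(2.95)/(1.676e-07) = 1.758 Ω
Seg 3: A = π(d/2)² = π(2.4300e-04 m)² = 1.855e-07 m²
R_3 = (5.11×10^-7)(0.115)/(1.855e-07) = 0.3168 Ω
R_total = R_1 + R_2 + R_3 = 3.67 Ω

3.67 Ω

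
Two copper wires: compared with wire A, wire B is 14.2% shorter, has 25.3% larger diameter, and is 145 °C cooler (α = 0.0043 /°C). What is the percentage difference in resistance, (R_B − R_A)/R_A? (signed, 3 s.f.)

-79.4%

R ∝ ρL/d² with ρ ∝ (1+αΔT), so R_B/R_A = (1 − 14.2/100) × (1 + 25.3/100)⁻² × (1 − 0.0043×145)
= 0.858 × 0.6369 × 0.3765 = 0.2057
(R_B − R_A)/R_A = 0.2057 − 1 = -79.4%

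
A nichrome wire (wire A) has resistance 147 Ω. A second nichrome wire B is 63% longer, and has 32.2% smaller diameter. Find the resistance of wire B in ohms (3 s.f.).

R ∝ L/d², so R_B/R_A = (1 + 63/100) × (1 − 32.2/100)⁻²
= 1.63 × 2.175 = 3.546
R_B = 3.546 × 147 = 521 Ω

521 Ω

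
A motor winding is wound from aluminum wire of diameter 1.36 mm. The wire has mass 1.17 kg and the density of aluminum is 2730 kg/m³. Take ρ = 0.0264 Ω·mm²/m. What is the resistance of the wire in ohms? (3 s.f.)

5.36 Ω

ρ = 0.0264 Ω·mm²/m = 2.64×10^-8 Ω·m
A = π(d/2)² = π(6.8000e-04 m)² = 1.4527e-06 m²
L = m/(density·A) = 1.17/(2730×1.4527e-06) = 295 m
R = ρL/A = (2.64×10^-8)(295)/(1.4527e-06) = 5.36 Ω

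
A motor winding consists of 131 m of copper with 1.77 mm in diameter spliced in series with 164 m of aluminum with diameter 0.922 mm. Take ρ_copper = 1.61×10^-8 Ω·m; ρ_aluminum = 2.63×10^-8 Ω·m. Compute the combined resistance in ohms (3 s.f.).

Segment 1: A = π(d/2)² = π(8.8500e-04 m)² = 2.461e-06 m²
R₁ = ρL/A = (1.61×10^-8)(131)/(2.461e-06) = 0.8572 Ω
Segment 2: A = π(d/2)² = π(4.6100e-04 m)² = 6.677e-07 m²
R₂ = (2.63×10^-8)(164)/(6.677e-07) = 6.46 Ω
R = R₁ + R₂ = 7.32 Ω

7.32 Ω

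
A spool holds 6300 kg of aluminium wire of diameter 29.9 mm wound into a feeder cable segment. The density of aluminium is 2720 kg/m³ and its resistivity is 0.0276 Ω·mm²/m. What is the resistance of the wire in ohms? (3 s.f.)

0.130 Ω

ρ = 0.0276 Ω·mm²/m = 2.76×10^-8 Ω·m
A = π(d/2)² = π(1.4950e-02 m)² = 7.0215e-04 m²
L = m/(density·A) = 6300/(2720×7.0215e-04) = 3299 m
R = ρL/A = (2.76×10^-8)(3299)/(7.0215e-04) = 0.130 Ω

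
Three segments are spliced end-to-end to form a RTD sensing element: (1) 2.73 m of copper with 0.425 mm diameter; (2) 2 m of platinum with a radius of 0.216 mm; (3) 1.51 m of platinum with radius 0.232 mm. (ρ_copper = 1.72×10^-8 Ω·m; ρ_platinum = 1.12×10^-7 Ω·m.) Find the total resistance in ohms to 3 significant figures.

Seg 1: A = π(d/2)² = π(2.1250e-04 m)² = 1.419e-07 m²
R_1 = (1.72×10^-8)(2.73)/(1.419e-07) = 0.331 Ω
Seg 2: A = πr² = π(2.1600e-04 m)² = 1.466e-07 m²
R_2 = (1.12×10^-7)(2)/(1.466e-07) = 1.528 Ω
Seg 3: A = πr² = π(2.3200e-04 m)² = 1.691e-07 m²
R_3 = (1.12×10^-7)(1.51)/(1.691e-07) = 1 Ω
R_total = R_1 + R_2 + R_3 = 2.86 Ω

2.86 Ω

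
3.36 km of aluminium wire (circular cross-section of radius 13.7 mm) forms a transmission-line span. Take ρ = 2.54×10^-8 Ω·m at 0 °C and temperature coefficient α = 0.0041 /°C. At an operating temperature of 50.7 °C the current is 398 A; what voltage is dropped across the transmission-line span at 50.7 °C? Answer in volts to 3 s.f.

A = πr² = π(1.3700e-02 m)² = 5.896e-04 m²
R₍0₎ = ρL/A = (2.54×10^-8)(3360)/(5.896e-04) = 0.1447 Ω
R₍50.7₎ = R₍0₎(1 + αΔT) = 0.1447 × (1 + 0.0041×50.7) = 0.1748 Ω
V = IR = 398 × 0.1748 = 69.6 V

69.6 V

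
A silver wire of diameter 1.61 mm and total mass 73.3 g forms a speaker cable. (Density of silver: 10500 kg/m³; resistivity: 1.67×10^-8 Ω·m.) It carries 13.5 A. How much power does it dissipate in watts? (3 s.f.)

A = π(d/2)² = π(8.0500e-04 m)² = 2.0358e-06 m²
L = m/(density·A) = 0.0733/(10500×2.0358e-06) = 3.429 m
R = ρL/A = (1.67×10^-8)(3.429)/(2.0358e-06) = 0.02813 Ω
P = I²R = (13.5)² × 0.02813 = 5.13 W

5.13 W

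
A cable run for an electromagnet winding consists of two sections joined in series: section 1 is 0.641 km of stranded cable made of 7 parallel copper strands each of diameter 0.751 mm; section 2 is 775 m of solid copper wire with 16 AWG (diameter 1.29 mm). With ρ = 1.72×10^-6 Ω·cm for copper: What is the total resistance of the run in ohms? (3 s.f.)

ρ = 1.72×10^-6 Ω·cm = 1.72×10^-8 Ω·m
Section 1: A_strand = π(3.7550e-04)² = 4.430e-07 m²; R₁ = ρL/(N·A_s) = (1.72×10^-8)(641)/(7×4.430e-07) = 3.556 Ω
Section 2: A = π(1.29/2 mm)² = π(6.4500e-04 m)² = 1.307e-06 m²
R₂ = (1.72×10^-8)(775)/(1.307e-06) = 10.2 Ω
R = R₁ + R₂ = 13.8 Ω

13.8 Ω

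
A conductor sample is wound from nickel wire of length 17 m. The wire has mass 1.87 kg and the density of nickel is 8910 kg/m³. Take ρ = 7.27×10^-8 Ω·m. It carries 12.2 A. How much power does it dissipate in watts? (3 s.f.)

14.9 W

A = m/(density·L) = 1.87/(8910×17) = 1.2346e-05 m²
R = ρL/A = (7.27×10^-8)(17)/(1.2346e-05) = 0.1001 Ω
P = I²R = (12.2)² × 0.1001 = 14.9 W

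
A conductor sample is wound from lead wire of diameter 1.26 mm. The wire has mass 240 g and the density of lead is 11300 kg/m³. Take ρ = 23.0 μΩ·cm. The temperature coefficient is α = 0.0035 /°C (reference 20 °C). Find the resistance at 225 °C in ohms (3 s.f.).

ρ = 23.0 μΩ·cm = 2.30×10^-7 Ω·m
A = π(d/2)² = π(6.3000e-04 m)² = 1.2469e-06 m²
L = m/(density·A) = 0.24/(11300×1.2469e-06) = 17.03 m
R = ρL/A = (2.30×10^-7)(17.03)/(1.2469e-06) = 3.142 Ω
R(225 °C) = 3.142 × (1 + 0.0035×205) = 5.40 Ω

5.40 Ω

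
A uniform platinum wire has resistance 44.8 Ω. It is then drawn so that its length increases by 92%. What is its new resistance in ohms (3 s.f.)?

k = 1 + 92/100 = 1.92; volume constant ⇒ A' = A/k, so R' = k²R.
R' = 3.686 × 44.8 = 165 Ω

165 Ω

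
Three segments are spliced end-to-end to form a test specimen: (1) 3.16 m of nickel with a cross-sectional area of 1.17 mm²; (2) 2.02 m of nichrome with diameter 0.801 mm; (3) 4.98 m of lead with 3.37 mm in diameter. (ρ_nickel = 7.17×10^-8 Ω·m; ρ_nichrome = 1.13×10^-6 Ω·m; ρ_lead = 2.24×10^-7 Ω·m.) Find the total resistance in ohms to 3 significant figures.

4.85 Ω

Seg 1: A = 1.17 mm² = 1.170e-06 m²
R_1 = (7.17×10^-8)(3.16)/(1.170e-06) = 0.1937 Ω
Seg 2: A = π(d/2)² = π(4.0050e-04 m)² = 5.039e-07 m²
R_2 = (1.13×10^-6)(2.02)/(5.039e-07) = 4.53 Ω
Seg 3: A = π(d/2)² = π(1.6850e-03 m)² = 8.920e-06 m²
R_3 = (2.24×10^-7)(4.98)/(8.920e-06) = 0.1251 Ω
R_total = R_1 + R_2 + R_3 = 4.85 Ω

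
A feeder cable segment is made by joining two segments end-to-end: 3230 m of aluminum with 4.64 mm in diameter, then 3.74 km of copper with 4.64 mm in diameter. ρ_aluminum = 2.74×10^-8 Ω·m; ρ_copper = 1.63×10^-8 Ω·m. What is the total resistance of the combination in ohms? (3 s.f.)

8.84 Ω

Segment 1: A = π(d/2)² = π(2.3200e-03 m)² = 1.691e-05 m²
R₁ = ρL/A = (2.74×10^-8)(3230)/(1.691e-05) = 5.234 Ω
R₂ = (1.63×10^-8)(3740)/(1.691e-05) = 3.605 Ω
R = R₁ + R₂ = 8.84 Ω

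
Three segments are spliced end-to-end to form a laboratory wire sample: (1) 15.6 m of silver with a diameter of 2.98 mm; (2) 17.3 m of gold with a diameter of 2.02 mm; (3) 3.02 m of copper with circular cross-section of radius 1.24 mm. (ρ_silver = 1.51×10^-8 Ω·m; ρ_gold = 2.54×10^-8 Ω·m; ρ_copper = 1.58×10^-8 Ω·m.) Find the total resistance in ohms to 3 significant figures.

Seg 1: A = π(d/2)² = π(1.4900e-03 m)² = 6.975e-06 m²
R_1 = (1.51×10^-8)(15.6)/(6.975e-06) = 0.03377 Ω
Seg 2: A = π(d/2)² = π(1.0100e-03 m)² = 3.205e-06 m²
R_2 = (2.54×10^-8)(17.3)/(3.205e-06) = 0.1371 Ω
Seg 3: A = πr² = π(1.2400e-03 m)² = 4.831e-06 m²
R_3 = (1.58×10^-8)(3.02)/(4.831e-06) = 0.009878 Ω
R_total = R_1 + R_2 + R_3 = 0.181 Ω

0.181 Ω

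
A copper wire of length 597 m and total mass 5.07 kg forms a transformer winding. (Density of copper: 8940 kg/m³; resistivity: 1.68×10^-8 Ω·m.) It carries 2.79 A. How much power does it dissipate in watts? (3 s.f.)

A = m/(density·L) = 5.07/(8940×597) = 9.4994e-07 m²
R = ρL/A = (1.68×10^-8)(597)/(9.4994e-07) = 10.56 Ω
P = I²R = (2.79)² × 10.56 = 82.2 W

82.2 W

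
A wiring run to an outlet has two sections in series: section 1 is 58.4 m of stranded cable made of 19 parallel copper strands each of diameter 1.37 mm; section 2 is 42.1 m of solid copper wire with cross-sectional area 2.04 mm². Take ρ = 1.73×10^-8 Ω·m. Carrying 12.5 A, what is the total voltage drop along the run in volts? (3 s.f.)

Section 1: A_strand = π(6.8500e-04)² = 1.474e-06 m²; R₁ = ρL/(N·A_s) = (1.73×10^-8)(58.4)/(19×1.474e-06) = 0.03607 Ω
Section 2: A = 2.04 mm² = 2.040e-06 m²
R₂ = (1.73×10^-8)(42.1)/(2.040e-06) = 0.357 Ω
R = R₁ + R₂ = 0.3931 Ω
V = IR = 12.5 × 0.3931 = 4.91 V

4.91 V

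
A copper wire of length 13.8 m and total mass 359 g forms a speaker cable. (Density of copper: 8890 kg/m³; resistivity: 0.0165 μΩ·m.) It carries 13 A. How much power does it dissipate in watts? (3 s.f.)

ρ = 0.0165 μΩ·m = 1.65×10^-8 Ω·m
A = m/(density·L) = 0.359/(8890×13.8) = 2.9263e-06 m²
R = ρL/A = (1.65×10^-8)(13.8)/(2.9263e-06) = 0.07781 Ω
P = I²R = (13)² × 0.07781 = 13.2 W

13.2 W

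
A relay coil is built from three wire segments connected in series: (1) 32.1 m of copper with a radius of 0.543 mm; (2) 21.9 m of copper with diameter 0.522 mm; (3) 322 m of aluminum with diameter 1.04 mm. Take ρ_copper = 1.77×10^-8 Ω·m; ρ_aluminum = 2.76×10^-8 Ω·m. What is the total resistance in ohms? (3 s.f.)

12.9 Ω

Seg 1: A = πr² = π(5.4300e-04 m)² = 9.263e-07 m²
R_1 = (1.77×10^-8)(32.1)/(9.263e-07) = 0.6134 Ω
Seg 2: A = π(d/2)² = π(2.6100e-04 m)² = 2.140e-07 m²
R_2 = (1.77×10^-8)(21.9)/(2.140e-07) = 1.811 Ω
Seg 3: A = π(d/2)² = π(5.2000e-04 m)² = 8.495e-07 m²
R_3 = (2.76×10^-8)(322)/(8.495e-07) = 10.46 Ω
R_total = R_1 + R_2 + R_3 = 12.9 Ω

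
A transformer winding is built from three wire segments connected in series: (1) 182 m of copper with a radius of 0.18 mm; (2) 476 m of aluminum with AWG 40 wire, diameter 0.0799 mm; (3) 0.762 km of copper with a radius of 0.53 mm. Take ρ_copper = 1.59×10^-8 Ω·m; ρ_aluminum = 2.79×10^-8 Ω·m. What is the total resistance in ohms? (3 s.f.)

2690 Ω

Seg 1: A = πr² = π(1.8000e-04 m)² = 1.018e-07 m²
R_1 = (1.59×10^-8)(182)/(1.018e-07) = 28.43 Ω
Seg 2: A = π(0.0799/2 mm)² = π(3.9950e-05 m)² = 5.014e-09 m²
R_2 = (2.79×10^-8)(476)/(5.014e-09) = 2649 Ω
Seg 3: A = πr² = π(5.3000e-04 m)² = 8.825e-07 m²
R_3 = (1.59×10^-8)(762)/(8.825e-07) = 13.73 Ω
R_total = R_1 + R_2 + R_3 = 2690 Ω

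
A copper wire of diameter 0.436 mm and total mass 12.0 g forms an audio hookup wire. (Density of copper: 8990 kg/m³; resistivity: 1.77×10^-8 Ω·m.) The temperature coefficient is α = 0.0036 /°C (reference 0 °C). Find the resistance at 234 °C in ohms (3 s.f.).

A = π(d/2)² = π(2.1800e-04 m)² = 1.4930e-07 m²
L = m/(density·A) = 0.012/(8990×1.4930e-07) = 8.94 m
R = ρL/A = (1.77×10^-8)(8.94)/(1.4930e-07) = 1.06 Ω
R(234 °C) = 1.06 × (1 + 0.0036×234) = 1.95 Ω

1.95 Ω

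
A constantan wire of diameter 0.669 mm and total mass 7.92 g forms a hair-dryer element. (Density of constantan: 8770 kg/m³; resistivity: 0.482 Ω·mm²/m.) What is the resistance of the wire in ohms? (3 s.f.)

ρ = 0.482 Ω·mm²/m = 4.82×10^-7 Ω·m
A = π(d/2)² = π(3.3450e-04 m)² = 3.5151e-07 m²
L = m/(density·A) = 0.00792/(8770×3.5151e-07) = 2.569 m
R = ρL/A = (4.82×10^-7)(2.569)/(3.5151e-07) = 3.52 Ω

3.52 Ω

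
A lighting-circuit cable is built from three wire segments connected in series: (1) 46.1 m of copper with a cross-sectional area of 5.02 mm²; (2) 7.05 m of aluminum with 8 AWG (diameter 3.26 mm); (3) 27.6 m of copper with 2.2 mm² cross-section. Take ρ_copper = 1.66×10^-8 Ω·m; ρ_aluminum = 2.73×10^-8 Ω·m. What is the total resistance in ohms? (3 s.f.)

Seg 1: A = 5.02 mm² = 5.020e-06 m²
R_1 = (1.66×10^-8)(46.1)/(5.020e-06) = 0.1524 Ω
Seg 2: A = π(3.26/2 mm)² = π(1.6300e-03 m)² = 8.347e-06 m²
R_2 = (2.73×10^-8)(7.05)/(8.347e-06) = 0.02306 Ω
Seg 3: A = 2.2 mm² = 2.200e-06 m²
R_3 = (1.66×10^-8)(27.6)/(2.200e-06) = 0.2083 Ω
R_total = R_1 + R_2 + R_3 = 0.384 Ω

0.384 Ω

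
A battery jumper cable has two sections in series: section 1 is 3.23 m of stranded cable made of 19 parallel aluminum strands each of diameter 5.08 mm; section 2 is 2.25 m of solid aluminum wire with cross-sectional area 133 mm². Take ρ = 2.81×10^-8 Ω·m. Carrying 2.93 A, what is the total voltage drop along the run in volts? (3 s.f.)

Section 1: A_strand = π(2.5400e-03)² = 2.027e-05 m²; R₁ = ρL/(N·A_s) = (2.81×10^-8)(3.23)/(19×2.027e-05) = 2.357×10^-4 Ω
Section 2: A = 133 mm² = 1.330e-04 m²
R₂ = (2.81×10^-8)(2.25)/(1.330e-04) = 4.754×10^-4 Ω
R = R₁ + R₂ = 7.111×10^-4 Ω
V = IR = 2.93 × 7.111×10^-4 = 0.00208 V

0.00208 V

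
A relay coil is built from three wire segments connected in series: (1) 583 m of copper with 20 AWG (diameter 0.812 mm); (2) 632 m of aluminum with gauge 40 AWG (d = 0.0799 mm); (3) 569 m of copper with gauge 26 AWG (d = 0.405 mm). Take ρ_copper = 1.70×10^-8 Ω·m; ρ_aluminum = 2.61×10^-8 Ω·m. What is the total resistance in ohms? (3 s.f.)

Seg 1: A = π(0.812/2 mm)² = π(4.0600e-04 m)² = 5.178e-07 m²
R_1 = (1.70×10^-8)(583)/(5.178e-07) = 19.14 Ω
Seg 2: A = π(0.0799/2 mm)² = π(3.9950e-05 m)² = 5.014e-09 m²
R_2 = (2.61×10^-8)(632)/(5.014e-09) = 3290 Ω
Seg 3: A = π(0.405/2 mm)² = π(2.0250e-04 m)² = 1.288e-07 m²
R_3 = (1.70×10^-8)(569)/(1.288e-07) = 75.09 Ω
R_total = R_1 + R_2 + R_3 = 3380 Ω

3380 Ω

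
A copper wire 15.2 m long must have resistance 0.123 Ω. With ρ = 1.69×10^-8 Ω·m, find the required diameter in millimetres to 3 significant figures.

1.63 mm

A = ρL/R = (1.69×10^-8)(15.2)/(0.123) = 2.088e-06 m²
d = 2√(A/π) = 1.631e-03 m = 1.63 mm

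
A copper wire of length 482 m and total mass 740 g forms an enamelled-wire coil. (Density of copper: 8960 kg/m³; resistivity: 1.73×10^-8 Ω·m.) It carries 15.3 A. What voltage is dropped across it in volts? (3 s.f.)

A = m/(density·L) = 0.74/(8960×482) = 1.7135e-07 m²
R = ρL/A = (1.73×10^-8)(482)/(1.7135e-07) = 48.66 Ω
V = IR = 15.3 × 48.66 = 745 V

745 V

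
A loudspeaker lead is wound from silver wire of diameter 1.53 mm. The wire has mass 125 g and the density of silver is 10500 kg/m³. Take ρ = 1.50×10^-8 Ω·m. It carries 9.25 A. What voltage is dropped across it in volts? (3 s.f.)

A = π(d/2)² = π(7.6500e-04 m)² = 1.8385e-06 m²
L = m/(density·A) = 0.125/(10500×1.8385e-06) = 6.475 m
R = ρL/A = (1.50×10^-8)(6.475)/(1.8385e-06) = 0.05283 Ω
V = IR = 9.25 × 0.05283 = 0.489 V

0.489 V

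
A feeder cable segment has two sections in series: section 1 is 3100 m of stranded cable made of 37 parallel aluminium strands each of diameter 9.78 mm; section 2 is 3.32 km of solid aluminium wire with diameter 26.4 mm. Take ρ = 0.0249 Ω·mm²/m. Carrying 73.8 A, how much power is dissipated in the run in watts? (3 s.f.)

974 W

ρ = 0.0249 Ω·mm²/m = 2.49×10^-8 Ω·m
Section 1: A_strand = π(4.8900e-03)² = 7.512e-05 m²; R₁ = ρL/(N·A_s) = (2.49×10^-8)(3100)/(37×7.512e-05) = 0.02777 Ω
Section 2: A = π(d/2)² = π(1.3200e-02 m)² = 5.474e-04 m²
R₂ = (2.49×10^-8)(3320)/(5.474e-04) = 0.151 Ω
R = R₁ + R₂ = 0.1788 Ω
P = I²R = (73.8)² × 0.1788 = 974 W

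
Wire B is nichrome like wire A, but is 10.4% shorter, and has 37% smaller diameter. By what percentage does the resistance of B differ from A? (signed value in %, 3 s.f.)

126%

R ∝ L/d², so R_B/R_A = (1 − 10.4/100) × (1 − 37/100)⁻²
= 0.896 × 2.519 = 2.257
(R_B − R_A)/R_A = 2.257 − 1 = 126%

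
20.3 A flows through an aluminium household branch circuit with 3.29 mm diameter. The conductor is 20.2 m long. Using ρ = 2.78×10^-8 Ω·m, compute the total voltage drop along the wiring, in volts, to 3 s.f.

A = π(d/2)² = π(1.6450e-03 m)² = 8.501e-06 m²
R = ρL/A = (2.78×10^-8)(20.2)/(8.501e-06) = 0.06606 Ω
V = IR = 20.3 × 0.06606 = 1.34 V

1.34 V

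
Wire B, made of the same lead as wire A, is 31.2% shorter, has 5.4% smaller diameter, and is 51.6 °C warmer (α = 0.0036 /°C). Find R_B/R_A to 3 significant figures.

0.912

R ∝ ρL/d² with ρ ∝ (1+αΔT), so R_B/R_A = (1 − 31.2/100) × (1 − 5.4/100)⁻² × (1 + 0.0036×51.6)
= 0.688 × 1.117 × 1.186 = 0.912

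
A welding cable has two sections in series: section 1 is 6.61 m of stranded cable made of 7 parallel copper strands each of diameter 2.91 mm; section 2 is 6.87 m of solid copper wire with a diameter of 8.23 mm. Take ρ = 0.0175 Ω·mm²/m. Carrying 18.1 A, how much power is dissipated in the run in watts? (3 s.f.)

1.55 W

ρ = 0.0175 Ω·mm²/m = 1.75×10^-8 Ω·m
Section 1: A_strand = π(1.4550e-03)² = 6.651e-06 m²; R₁ = ρL/(N·A_s) = (1.75×10^-8)(6.61)/(7×6.651e-06) = 0.002485 Ω
Section 2: A = π(d/2)² = π(4.1150e-03 m)² = 5.320e-05 m²
R₂ = (1.75×10^-8)(6.87)/(5.320e-05) = 0.00226 Ω
R = R₁ + R₂ = 0.004745 Ω
P = I²R = (18.1)² × 0.004745 = 1.55 W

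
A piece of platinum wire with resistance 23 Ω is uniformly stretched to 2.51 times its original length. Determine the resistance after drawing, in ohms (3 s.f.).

145 Ω

Volume constant ⇒ A' = A/k with k = 2.51. R' = ρ(kL)/(A/k) = k²R.
R' = 6.3 × 23 = 145 Ω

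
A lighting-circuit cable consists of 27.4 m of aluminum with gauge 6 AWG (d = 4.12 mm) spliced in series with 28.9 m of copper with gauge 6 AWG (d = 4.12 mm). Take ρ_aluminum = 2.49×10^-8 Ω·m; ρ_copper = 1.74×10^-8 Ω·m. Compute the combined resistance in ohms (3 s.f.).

Segment 1: A = π(4.12/2 mm)² = π(2.0600e-03 m)² = 1.333e-05 m²
R₁ = ρL/A = (2.49×10^-8)(27.4)/(1.333e-05) = 0.05118 Ω
R₂ = (1.74×10^-8)(28.9)/(1.333e-05) = 0.03772 Ω
R = R₁ + R₂ = 0.0889 Ω

0.0889 Ω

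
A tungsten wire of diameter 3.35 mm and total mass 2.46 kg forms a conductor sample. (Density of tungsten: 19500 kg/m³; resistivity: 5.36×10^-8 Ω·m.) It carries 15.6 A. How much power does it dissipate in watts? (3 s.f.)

A = π(d/2)² = π(1.6750e-03 m)² = 8.8141e-06 m²
L = m/(density·A) = 2.46/(19500×8.8141e-06) = 14.31 m
R = ρL/A = (5.36×10^-8)(14.31)/(8.8141e-06) = 0.08704 Ω
P = I²R = (15.6)² × 0.08704 = 21.2 W

21.2 W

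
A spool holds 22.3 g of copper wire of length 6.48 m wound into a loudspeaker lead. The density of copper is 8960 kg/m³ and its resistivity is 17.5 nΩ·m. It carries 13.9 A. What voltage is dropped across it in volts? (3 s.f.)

ρ = 17.5 nΩ·m = 1.75×10^-8 Ω·m
A = m/(density·L) = 0.0223/(8960×6.48) = 3.8408e-07 m²
R = ρL/A = (1.75×10^-8)(6.48)/(3.8408e-07) = 0.2953 Ω
V = IR = 13.9 × 0.2953 = 4.10 V

4.10 V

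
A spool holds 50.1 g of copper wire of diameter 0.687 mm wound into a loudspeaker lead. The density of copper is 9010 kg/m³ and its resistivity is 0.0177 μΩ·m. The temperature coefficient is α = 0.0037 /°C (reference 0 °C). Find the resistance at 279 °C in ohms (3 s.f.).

1.46 Ω

ρ = 0.0177 μΩ·m = 1.77×10^-8 Ω·m
A = π(d/2)² = π(3.4350e-04 m)² = 3.7068e-07 m²
L = m/(density·A) = 0.0501/(9010×3.7068e-07) = 15 m
R = ρL/A = (1.77×10^-8)(15)/(3.7068e-07) = 0.7163 Ω
R(279 °C) = 0.7163 × (1 + 0.0037×279) = 1.46 Ω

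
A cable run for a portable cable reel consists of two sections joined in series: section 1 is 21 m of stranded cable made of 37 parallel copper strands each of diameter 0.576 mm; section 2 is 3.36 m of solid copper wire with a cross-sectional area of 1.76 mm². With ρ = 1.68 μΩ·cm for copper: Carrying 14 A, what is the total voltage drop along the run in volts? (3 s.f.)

ρ = 1.68 μΩ·cm = 1.68×10^-8 Ω·m
Section 1: A_strand = π(2.8800e-04)² = 2.606e-07 m²; R₁ = ρL/(N·A_s) = (1.68×10^-8)(21)/(37×2.606e-07) = 0.03659 Ω
Section 2: A = 1.76 mm² = 1.760e-06 m²
R₂ = (1.68×10^-8)(3.36)/(1.760e-06) = 0.03207 Ω
R = R₁ + R₂ = 0.06867 Ω
V = IR = 14 × 0.06867 = 0.961 V

0.961 V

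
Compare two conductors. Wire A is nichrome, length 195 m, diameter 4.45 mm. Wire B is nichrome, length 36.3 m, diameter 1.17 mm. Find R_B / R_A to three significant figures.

R ∝ ρL/d², so R_B/R_A = (L_B/L_A) × (d_A/d_B)²
= (36.3/195) × (4.45/1.17)² = 2.69

2.69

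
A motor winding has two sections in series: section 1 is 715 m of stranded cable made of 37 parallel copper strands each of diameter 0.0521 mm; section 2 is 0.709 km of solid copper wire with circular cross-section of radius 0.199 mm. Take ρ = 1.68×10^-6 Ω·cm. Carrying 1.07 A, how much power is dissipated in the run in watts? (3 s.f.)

ρ = 1.68×10^-6 Ω·cm = 1.68×10^-8 Ω·m
Section 1: A_strand = π(2.6050e-05)² = 2.132e-09 m²; R₁ = ρL/(N·A_s) = (1.68×10^-8)(715)/(37×2.132e-09) = 152.3 Ω
Section 2: A = πr² = π(1.9900e-04 m)² = 1.244e-07 m²
R₂ = (1.68×10^-8)(709)/(1.244e-07) = 95.74 Ω
R = R₁ + R₂ = 248 Ω
P = I²R = (1.07)² × 248 = 284 W

284 W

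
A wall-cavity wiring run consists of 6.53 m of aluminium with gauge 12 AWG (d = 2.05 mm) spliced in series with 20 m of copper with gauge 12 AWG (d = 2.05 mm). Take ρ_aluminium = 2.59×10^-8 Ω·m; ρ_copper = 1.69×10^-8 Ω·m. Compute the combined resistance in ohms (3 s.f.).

Segment 1: A = π(2.05/2 mm)² = π(1.0250e-03 m)² = 3.301e-06 m²
R₁ = ρL/A = (2.59×10^-8)(6.53)/(3.301e-06) = 0.05124 Ω
R₂ = (1.69×10^-8)(20)/(3.301e-06) = 0.1024 Ω
R = R₁ + R₂ = 0.154 Ω

0.154 Ω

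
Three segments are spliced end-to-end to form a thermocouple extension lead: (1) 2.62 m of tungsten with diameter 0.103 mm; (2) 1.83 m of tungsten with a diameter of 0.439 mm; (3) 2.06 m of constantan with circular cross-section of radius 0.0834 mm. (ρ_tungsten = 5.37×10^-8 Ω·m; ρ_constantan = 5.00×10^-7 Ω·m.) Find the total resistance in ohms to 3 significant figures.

64.7 Ω

Seg 1: A = π(d/2)² = π(5.1500e-05 m)² = 8.332e-09 m²
R_1 = (5.37×10^-8)(2.62)/(8.332e-09) = 16.89 Ω
Seg 2: A = π(d/2)² = π(2.1950e-04 m)² = 1.514e-07 m²
R_2 = (5.37×10^-8)(1.83)/(1.514e-07) = 0.6492 Ω
Seg 3: A = πr² = π(8.3400e-05 m)² = 2.185e-08 m²
R_3 = (5.00×10^-7)(2.06)/(2.185e-08) = 47.14 Ω
R_total = R_1 + R_2 + R_3 = 64.7 Ω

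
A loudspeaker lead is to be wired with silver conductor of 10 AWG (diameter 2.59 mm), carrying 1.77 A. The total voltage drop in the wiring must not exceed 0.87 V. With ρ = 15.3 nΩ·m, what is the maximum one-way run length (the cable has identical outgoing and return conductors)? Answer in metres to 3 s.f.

ρ = 15.3 nΩ·m = 1.53×10^-8 Ω·m
A = π(2.59/2 mm)² = π(1.2950e-03 m)² = 5.269e-06 m²
L_max = V_max·A/(2·ρI) = (0.87)(5.269e-06)/(2×1.53×10^-8×1.77) = 84.6 m

84.6 m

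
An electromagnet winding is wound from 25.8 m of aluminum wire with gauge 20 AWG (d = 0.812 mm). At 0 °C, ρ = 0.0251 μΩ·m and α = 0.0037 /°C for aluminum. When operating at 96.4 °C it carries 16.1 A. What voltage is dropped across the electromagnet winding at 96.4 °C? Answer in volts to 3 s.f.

ρ = 0.0251 μΩ·m = 2.51×10^-8 Ω·m
A = π(0.812/2 mm)² = π(4.0600e-04 m)² = 5.178e-07 m²
R₍0₎ = ρL/A = (2.51×10^-8)(25.8)/(5.178e-07) = 1.251 Ω
R₍96.4₎ = R₍0₎(1 + αΔT) = 1.251 × (1 + 0.0037×96.4) = 1.697 Ω
V = IR = 16.1 × 1.697 = 27.3 V

27.3 V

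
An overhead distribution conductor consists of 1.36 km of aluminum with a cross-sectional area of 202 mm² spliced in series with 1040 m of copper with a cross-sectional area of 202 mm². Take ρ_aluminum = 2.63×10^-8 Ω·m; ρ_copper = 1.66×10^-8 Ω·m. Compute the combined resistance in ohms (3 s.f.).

0.263 Ω

Segment 1: A = 202 mm² = 2.020e-04 m²
R₁ = ρL/A = (2.63×10^-8)(1360)/(2.020e-04) = 0.1771 Ω
R₂ = (1.66×10^-8)(1040)/(2.020e-04) = 0.08547 Ω
R = R₁ + R₂ = 0.263 Ω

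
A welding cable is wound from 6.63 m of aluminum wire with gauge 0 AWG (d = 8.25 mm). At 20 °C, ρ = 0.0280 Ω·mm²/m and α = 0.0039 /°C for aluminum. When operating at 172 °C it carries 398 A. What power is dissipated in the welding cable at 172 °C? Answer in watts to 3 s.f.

ρ = 0.0280 Ω·mm²/m = 2.80×10^-8 Ω·m
A = π(8.25/2 mm)² = π(4.1250e-03 m)² = 5.346e-05 m²
R₍20₎ = ρL/A = (2.80×10^-8)(6.63)/(5.346e-05) = 0.003473 Ω
R₍172₎ = R₍20₎(1 + αΔT) = 0.003473 × (1 + 0.0039×152) = 0.005531 Ω
P = I²R = (398)² × 0.005531 = 876 W

876 W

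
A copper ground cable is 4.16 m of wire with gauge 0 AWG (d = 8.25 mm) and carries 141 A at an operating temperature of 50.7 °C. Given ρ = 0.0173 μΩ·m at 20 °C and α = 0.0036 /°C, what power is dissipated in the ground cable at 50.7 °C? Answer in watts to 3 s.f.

ρ = 0.0173 μΩ·m = 1.73×10^-8 Ω·m
A = π(8.25/2 mm)² = π(4.1250e-03 m)² = 5.346e-05 m²
R₍20₎ = ρL/A = (1.73×10^-8)(4.16)/(5.346e-05) = 0.001346 Ω
R₍50.7₎ = R₍20₎(1 + αΔT) = 0.001346 × (1 + 0.0036×30.7) = 0.001495 Ω
P = I²R = (141)² × 0.001495 = 29.7 W

29.7 W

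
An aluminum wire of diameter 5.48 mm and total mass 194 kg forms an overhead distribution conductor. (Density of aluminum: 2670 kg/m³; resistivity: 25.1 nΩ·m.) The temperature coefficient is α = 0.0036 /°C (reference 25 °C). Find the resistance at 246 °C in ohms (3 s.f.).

5.89 Ω

ρ = 25.1 nΩ·m = 2.51×10^-8 Ω·m
A = π(d/2)² = π(2.7400e-03 m)² = 2.3586e-05 m²
L = m/(density·A) = 194/(2670×2.3586e-05) = 3081 m
R = ρL/A = (2.51×10^-8)(3081)/(2.3586e-05) = 3.278 Ω
R(246 °C) = 3.278 × (1 + 0.0036×221) = 5.89 Ω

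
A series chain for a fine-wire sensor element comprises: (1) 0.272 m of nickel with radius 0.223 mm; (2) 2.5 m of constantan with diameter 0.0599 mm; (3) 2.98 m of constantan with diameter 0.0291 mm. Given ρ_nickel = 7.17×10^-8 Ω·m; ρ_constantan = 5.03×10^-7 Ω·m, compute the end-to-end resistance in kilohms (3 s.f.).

Seg 1: A = πr² = π(2.2300e-04 m)² = 1.562e-07 m²
R_1 = (7.17×10^-8)(0.272)/(1.562e-07) = 0.1248 Ω
Seg 2: A = π(d/2)² = π(2.9950e-05 m)² = 2.818e-09 m²
R_2 = (5.03×10^-7)(2.5)/(2.818e-09) = 446.2 Ω
Seg 3: A = π(d/2)² = π(1.4550e-05 m)² = 6.651e-10 m²
R_3 = (5.03×10^-7)(2.98)/(6.651e-10) = 2254 Ω
R_total = R_1 + R_2 + R_3 = 2.70 kΩ

2.70 kΩ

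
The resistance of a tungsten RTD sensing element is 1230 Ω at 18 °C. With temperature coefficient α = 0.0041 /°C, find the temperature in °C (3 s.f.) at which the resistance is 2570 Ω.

R = R₀(1 + α(T − T₀)) ⇒ T = T₀ + (R/R₀ − 1)/α
T = 18 + (2570/1230 − 1)/0.0041 = 18 + (1.089)/0.0041 = 284 °C

284 °C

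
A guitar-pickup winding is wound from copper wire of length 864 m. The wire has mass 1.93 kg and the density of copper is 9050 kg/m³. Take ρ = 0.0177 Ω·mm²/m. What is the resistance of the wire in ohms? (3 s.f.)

62.0 Ω

ρ = 0.0177 Ω·mm²/m = 1.77×10^-8 Ω·m
A = m/(density·L) = 1.93/(9050×864) = 2.4683e-07 m²
R = ρL/A = (1.77×10^-8)(864)/(2.4683e-07) = 62.0 Ω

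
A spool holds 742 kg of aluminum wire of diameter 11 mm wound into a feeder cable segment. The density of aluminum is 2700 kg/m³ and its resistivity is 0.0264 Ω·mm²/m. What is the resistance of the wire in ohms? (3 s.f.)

ρ = 0.0264 Ω·mm²/m = 2.64×10^-8 Ω·m
A = π(d/2)² = π(5.5000e-03 m)² = 9.5033e-05 m²
L = m/(density·A) = 742/(2700×9.5033e-05) = 2892 m
R = ρL/A = (2.64×10^-8)(2892)/(9.5033e-05) = 0.803 Ω

0.803 Ω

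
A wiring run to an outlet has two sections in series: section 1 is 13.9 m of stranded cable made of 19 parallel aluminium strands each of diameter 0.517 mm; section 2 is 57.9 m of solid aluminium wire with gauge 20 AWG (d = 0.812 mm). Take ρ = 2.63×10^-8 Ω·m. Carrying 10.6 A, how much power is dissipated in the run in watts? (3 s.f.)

341 W

Section 1: A_strand = π(2.5850e-04)² = 2.099e-07 m²; R₁ = ρL/(N·A_s) = (2.63×10^-8)(13.9)/(19×2.099e-07) = 0.09165 Ω
Section 2: A = π(0.812/2 mm)² = π(4.0600e-04 m)² = 5.178e-07 m²
R₂ = (2.63×10^-8)(57.9)/(5.178e-07) = 2.941 Ω
R = R₁ + R₂ = 3.032 Ω
P = I²R = (10.6)² × 3.032 = 341 W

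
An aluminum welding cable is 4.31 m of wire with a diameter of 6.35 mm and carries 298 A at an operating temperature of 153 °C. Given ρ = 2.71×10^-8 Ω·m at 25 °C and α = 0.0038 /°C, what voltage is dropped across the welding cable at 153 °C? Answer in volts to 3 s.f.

A = π(d/2)² = π(3.1750e-03 m)² = 3.167e-05 m²
R₍25₎ = ρL/A = (2.71×10^-8)(4.31)/(3.167e-05) = 0.003688 Ω
R₍153₎ = R₍25₎(1 + αΔT) = 0.003688 × (1 + 0.0038×128) = 0.005482 Ω
V = IR = 298 × 0.005482 = 1.63 V

1.63 V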